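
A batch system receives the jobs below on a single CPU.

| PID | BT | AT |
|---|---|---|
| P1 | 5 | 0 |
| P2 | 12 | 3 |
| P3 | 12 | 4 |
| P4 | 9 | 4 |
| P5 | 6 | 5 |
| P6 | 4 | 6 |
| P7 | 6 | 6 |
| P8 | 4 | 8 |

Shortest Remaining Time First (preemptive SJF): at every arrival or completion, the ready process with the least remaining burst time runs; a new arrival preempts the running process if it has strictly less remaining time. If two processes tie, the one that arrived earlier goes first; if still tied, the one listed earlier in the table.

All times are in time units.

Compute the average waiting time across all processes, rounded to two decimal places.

14.63

Gantt: | P1 0-5 | P5 5-6 | P6 6-10 | P8 10-14 | P5 14-19 | P7 19-25 | P4 25-34 | P2 34-46 | P3 46-58 |
Completion: P1=5  P2=46  P3=58  P4=34  P5=19  P6=10  P7=25  P8=14
Turnaround (C−A): P1=5  P2=43  P3=54  P4=30  P5=14  P6=4  P7=19  P8=6
Waiting times: P1=0, P2=31, P3=42, P4=21, P5=8, P6=0, P7=13, P8=2
Average waiting = (0+31+42+21+8+0+13+2) / 8 = 117/8 = 14.63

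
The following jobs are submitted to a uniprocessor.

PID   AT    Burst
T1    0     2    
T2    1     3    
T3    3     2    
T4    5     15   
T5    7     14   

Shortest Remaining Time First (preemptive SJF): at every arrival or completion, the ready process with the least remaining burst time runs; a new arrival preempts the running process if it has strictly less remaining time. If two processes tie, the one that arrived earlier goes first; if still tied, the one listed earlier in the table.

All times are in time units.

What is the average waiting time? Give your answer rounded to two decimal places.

Gantt: | T1 0-2 | T2 2-5 | T3 5-7 | T5 7-21 | T4 21-36 |
Completion: T1=2  T2=5  T3=7  T4=36  T5=21
Turnaround (C−A): T1=2  T2=4  T3=4  T4=31  T5=14
Waiting times: T1=0, T2=1, T3=2, T4=16, T5=0
Average waiting = (0+1+2+16+0) / 5 = 19/5 = 3.80

3.80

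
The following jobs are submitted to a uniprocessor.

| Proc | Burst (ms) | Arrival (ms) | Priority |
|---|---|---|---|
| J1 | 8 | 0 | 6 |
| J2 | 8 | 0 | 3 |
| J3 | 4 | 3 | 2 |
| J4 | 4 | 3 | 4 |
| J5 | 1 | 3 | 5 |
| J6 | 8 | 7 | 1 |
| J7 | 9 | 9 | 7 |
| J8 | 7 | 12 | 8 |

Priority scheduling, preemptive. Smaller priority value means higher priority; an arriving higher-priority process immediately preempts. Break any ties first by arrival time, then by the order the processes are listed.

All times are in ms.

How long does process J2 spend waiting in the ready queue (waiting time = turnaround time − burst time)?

12

Schedule: | J2 0-3 | J3 3-7 | J6 7-15 | J2 15-20 | J4 20-24 | J5 24-25 | J1 25-33 | J7 33-42 | J8 42-49 |
Completion: J1=33  J2=20  J3=7  J4=24  J5=25  J6=15  J7=42  J8=49
Waiting(J2) = turnaround − burst = 20 − 8 = 12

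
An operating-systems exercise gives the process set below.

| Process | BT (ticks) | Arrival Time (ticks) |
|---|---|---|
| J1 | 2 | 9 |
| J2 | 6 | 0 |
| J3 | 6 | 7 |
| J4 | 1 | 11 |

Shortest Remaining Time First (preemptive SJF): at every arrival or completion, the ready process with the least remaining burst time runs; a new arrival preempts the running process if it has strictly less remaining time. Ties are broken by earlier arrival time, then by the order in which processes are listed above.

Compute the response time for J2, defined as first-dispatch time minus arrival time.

0

Gantt: | J2 0-6 | idle 6-7 | J3 7-9 | J1 9-11 | J4 11-12 | J3 12-16 |
Completion: J1=11  J2=6  J3=16  J4=12
Response(J2) = first start − arrival = 0 − 0 = 0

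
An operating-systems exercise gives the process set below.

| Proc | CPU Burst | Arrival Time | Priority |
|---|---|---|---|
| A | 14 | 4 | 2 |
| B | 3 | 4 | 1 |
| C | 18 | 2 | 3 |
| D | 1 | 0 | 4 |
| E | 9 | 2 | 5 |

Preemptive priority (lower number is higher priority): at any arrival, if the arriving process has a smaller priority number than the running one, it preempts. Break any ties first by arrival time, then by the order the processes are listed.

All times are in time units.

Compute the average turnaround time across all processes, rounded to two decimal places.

20.00

Gantt: | D 0-1 | idle 1-2 | C 2-4 | B 4-7 | A 7-21 | C 21-37 | E 37-46 |
Completion: A=21  B=7  C=37  D=1  E=46
Turnaround (C−A): A=17  B=3  C=35  D=1  E=44
Turnaround times: A=17, B=3, C=35, D=1, E=44
Average turnaround = (17+3+35+1+44) / 5 = 100/5 = 20.00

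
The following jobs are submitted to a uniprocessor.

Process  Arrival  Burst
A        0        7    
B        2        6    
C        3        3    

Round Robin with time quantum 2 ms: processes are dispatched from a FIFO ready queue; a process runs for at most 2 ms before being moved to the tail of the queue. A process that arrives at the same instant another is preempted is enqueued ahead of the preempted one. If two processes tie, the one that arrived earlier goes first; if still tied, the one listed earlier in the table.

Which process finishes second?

Timeline: | A 0-2 | B 2-4 | A 4-6 | C 6-8 | B 8-10 | A 10-12 | C 12-13 | B 13-15 | A 15-16 |
Completion: A=16  B=15  C=13
Turnaround (C−A): A=16  B=13  C=10
Finish order: C → B → A

B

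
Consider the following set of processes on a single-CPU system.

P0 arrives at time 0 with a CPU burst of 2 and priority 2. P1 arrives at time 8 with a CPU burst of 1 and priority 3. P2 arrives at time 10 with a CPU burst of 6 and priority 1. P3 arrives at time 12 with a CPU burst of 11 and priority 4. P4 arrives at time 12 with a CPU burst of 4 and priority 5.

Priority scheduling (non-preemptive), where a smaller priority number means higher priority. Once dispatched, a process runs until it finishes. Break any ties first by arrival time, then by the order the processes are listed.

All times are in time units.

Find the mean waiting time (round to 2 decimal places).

Schedule: | P0 0-2 | idle 2-8 | P1 8-9 | idle 9-10 | P2 10-16 | P3 16-27 | P4 27-31 |
Completion: P0=2  P1=9  P2=16  P3=27  P4=31
Waiting times: P0=0, P1=0, P2=0, P3=4, P4=15
Average waiting = (0+0+0+4+15) / 5 = 19/5 = 3.80

3.80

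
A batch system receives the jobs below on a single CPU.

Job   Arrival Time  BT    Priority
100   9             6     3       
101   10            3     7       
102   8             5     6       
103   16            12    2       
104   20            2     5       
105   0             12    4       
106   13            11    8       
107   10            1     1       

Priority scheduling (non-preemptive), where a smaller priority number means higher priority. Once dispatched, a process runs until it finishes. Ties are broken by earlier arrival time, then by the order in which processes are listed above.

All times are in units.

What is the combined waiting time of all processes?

Gantt: | 105 0-12 | 107 12-13 | 100 13-19 | 103 19-31 | 104 31-33 | 102 33-38 | 101 38-41 | 106 41-52 |
Completion: 100=19  101=41  102=38  103=31  104=33  105=12  106=52  107=13
Waiting = turnaround − burst: 100=4, 101=28, 102=25, 103=3, 104=11, 105=0, 106=28, 107=2
Total waiting = 4 + 28 + 25 + 3 + 11 + 0 + 28 + 2 = 101

101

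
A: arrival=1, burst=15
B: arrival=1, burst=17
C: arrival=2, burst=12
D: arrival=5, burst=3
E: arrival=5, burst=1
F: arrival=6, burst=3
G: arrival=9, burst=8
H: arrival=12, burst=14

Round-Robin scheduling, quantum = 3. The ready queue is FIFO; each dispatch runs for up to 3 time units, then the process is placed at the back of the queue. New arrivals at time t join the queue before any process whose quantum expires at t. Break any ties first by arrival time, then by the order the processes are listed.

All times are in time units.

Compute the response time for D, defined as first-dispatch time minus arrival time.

Timeline: | idle 0-1 | A 1-4 | B 4-7 | C 7-10 | A 10-13 | D 13-16 | E 16-17 | F 17-20 | B 20-23 | G 23-26 | C 26-29 | H 29-32 | A 32-35 | B 35-38 | G 38-41 | C 41-44 | H 44-47 | A 47-50 | B 50-53 | G 53-55 | C 55-58 | H 58-61 | A 61-64 | B 64-67 | H 67-70 | B 70-72 | H 72-74 |
Completion: A=64  B=72  C=58  D=16  E=17  F=20  G=55  H=74
Response(D) = first start − arrival = 13 − 5 = 8

8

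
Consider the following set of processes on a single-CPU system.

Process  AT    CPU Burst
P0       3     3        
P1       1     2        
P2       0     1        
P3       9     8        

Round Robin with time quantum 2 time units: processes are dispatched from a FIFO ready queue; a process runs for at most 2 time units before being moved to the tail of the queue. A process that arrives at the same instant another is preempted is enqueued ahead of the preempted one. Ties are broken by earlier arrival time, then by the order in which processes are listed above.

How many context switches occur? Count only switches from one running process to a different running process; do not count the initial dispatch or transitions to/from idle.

2

Gantt: | P2 0-1 | P1 1-3 | P0 3-6 | idle 6-9 | P3 9-17 |
Completion: P0=6  P1=3  P2=1  P3=17
Turnaround (C−A): P0=3  P1=2  P2=1  P3=8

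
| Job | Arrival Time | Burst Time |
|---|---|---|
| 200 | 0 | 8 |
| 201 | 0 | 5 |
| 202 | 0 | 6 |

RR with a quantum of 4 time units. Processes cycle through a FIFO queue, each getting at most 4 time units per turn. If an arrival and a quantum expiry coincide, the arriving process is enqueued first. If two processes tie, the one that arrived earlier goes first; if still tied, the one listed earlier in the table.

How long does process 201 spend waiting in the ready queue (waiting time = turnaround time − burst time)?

Gantt: | 200 0-4 | 201 4-8 | 202 8-12 | 200 12-16 | 201 16-17 | 202 17-19 |
Completion: 200=16  201=17  202=19
Turnaround (C−A): 200=16  201=17  202=19
Waiting(201) = turnaround − burst = 17 − 5 = 12

12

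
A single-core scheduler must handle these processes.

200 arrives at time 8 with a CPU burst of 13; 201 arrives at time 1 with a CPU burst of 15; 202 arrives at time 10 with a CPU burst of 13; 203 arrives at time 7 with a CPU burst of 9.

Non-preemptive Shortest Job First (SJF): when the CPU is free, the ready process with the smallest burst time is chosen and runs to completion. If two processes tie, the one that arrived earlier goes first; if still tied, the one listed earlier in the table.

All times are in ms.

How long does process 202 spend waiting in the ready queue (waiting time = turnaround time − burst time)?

Schedule: | idle 0-1 | 201 1-16 | 203 16-25 | 200 25-38 | 202 38-51 |
Completion: 200=38  201=16  202=51  203=25
Turnaround (C−A): 200=30  201=15  202=41  203=18
Waiting(202) = turnaround − burst = 41 − 13 = 28

28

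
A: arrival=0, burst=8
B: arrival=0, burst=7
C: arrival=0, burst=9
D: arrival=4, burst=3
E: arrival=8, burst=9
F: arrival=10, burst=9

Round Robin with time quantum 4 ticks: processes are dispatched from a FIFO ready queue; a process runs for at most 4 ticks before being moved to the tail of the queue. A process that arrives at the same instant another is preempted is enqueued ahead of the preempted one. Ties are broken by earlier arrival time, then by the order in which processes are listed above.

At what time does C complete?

Gantt: | A 0-4 | B 4-8 | C 8-12 | D 12-15 | A 15-19 | E 19-23 | B 23-26 | F 26-30 | C 30-34 | E 34-38 | F 38-42 | C 42-43 | E 43-44 | F 44-45 |
Completion: A=19  B=26  C=43  D=15  E=44  F=45
Turnaround (C−A): A=19  B=26  C=43  D=11  E=36  F=35

43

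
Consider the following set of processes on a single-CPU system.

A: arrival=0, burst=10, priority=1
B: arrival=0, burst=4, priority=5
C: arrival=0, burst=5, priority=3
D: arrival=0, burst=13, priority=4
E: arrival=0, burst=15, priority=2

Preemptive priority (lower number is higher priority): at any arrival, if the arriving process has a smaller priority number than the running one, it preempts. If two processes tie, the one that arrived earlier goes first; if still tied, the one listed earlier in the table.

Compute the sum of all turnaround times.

155

Gantt: | A 0-10 | E 10-25 | C 25-30 | D 30-43 | B 43-47 |
Completion: A=10  B=47  C=30  D=43  E=25
Turnaround (C−A): A=10  B=47  C=30  D=43  E=25
Turnaround = completion − arrival: A=10, B=47, C=30, D=43, E=25
Total turnaround = 10 + 47 + 30 + 43 + 25 = 155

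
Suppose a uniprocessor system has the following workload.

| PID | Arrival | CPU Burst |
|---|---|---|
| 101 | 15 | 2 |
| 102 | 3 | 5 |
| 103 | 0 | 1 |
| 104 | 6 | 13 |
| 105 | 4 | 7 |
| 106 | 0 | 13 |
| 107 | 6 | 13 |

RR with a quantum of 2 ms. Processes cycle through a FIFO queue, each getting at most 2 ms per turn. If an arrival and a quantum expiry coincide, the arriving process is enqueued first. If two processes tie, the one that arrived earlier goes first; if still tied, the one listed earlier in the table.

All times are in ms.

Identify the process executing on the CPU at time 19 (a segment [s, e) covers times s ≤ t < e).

102

Schedule: | 103 0-1 | 106 1-3 | 102 3-5 | 106 5-7 | 105 7-9 | 102 9-11 | 104 11-13 | 107 13-15 | 106 15-17 | 105 17-19 | 102 19-20 | 104 20-22 | 101 22-24 | 107 24-26 | 106 26-28 | 105 28-30 | 104 30-32 | 107 32-34 | 106 34-36 | 105 36-37 | 104 37-39 | 107 39-41 | 106 41-43 | 104 43-45 | 107 45-47 | 106 47-48 | 104 48-50 | 107 50-52 | 104 52-53 | 107 53-54 |
Completion: 101=24  102=20  103=1  104=53  105=37  106=48  107=54
Turnaround (C−A): 101=9  102=17  103=1  104=47  105=33  106=48  107=48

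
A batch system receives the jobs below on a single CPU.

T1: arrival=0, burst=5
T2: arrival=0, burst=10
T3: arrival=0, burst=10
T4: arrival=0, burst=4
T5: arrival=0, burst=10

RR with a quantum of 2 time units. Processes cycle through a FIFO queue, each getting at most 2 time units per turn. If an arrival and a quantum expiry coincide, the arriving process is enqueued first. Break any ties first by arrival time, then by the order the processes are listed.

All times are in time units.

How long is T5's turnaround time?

39

Schedule: | T1 0-2 | T2 2-4 | T3 4-6 | T4 6-8 | T5 8-10 | T1 10-12 | T2 12-14 | T3 14-16 | T4 16-18 | T5 18-20 | T1 20-21 | T2 21-23 | T3 23-25 | T5 25-27 | T2 27-29 | T3 29-31 | T5 31-33 | T2 33-35 | T3 35-37 | T5 37-39 |
Completion: T1=21  T2=35  T3=37  T4=18  T5=39
Turnaround(T5) = completion − arrival = 39 − 0 = 39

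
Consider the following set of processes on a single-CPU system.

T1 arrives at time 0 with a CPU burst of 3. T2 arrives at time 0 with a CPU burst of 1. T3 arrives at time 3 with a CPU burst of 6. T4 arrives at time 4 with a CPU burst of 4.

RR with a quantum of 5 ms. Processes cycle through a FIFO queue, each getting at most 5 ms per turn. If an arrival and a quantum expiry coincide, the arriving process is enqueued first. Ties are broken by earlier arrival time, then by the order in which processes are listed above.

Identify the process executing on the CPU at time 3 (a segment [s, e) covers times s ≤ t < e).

Gantt: | T1 0-3 | T2 3-4 | T3 4-9 | T4 9-13 | T3 13-14 |
Completion: T1=3  T2=4  T3=14  T4=13

T2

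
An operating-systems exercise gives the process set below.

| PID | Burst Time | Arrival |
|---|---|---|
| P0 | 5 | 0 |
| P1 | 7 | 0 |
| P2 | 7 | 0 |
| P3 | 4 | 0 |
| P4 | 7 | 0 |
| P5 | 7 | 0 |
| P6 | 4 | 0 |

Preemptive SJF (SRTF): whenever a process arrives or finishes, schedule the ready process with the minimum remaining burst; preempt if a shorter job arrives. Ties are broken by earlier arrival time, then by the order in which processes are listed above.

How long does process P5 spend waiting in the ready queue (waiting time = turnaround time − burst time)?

34

Schedule: | P3 0-4 | P6 4-8 | P0 8-13 | P1 13-20 | P2 20-27 | P4 27-34 | P5 34-41 |
Completion: P0=13  P1=20  P2=27  P3=4  P4=34  P5=41  P6=8
Turnaround (C−A): P0=13  P1=20  P2=27  P3=4  P4=34  P5=41  P6=8
Waiting(P5) = turnaround − burst = 41 − 7 = 34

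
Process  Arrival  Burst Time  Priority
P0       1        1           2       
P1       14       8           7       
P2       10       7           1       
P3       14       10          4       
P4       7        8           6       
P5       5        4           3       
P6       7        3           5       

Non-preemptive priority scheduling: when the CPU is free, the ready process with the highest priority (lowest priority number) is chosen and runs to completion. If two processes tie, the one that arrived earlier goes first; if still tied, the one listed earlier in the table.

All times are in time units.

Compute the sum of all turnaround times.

95

Timeline: | idle 0-1 | P0 1-2 | idle 2-5 | P5 5-9 | P6 9-12 | P2 12-19 | P3 19-29 | P4 29-37 | P1 37-45 |
Completion: P0=2  P1=45  P2=19  P3=29  P4=37  P5=9  P6=12
Turnaround = completion − arrival: P0=1, P1=31, P2=9, P3=15, P4=30, P5=4, P6=5
Total turnaround = 1 + 31 + 9 + 15 + 30 + 4 + 5 = 95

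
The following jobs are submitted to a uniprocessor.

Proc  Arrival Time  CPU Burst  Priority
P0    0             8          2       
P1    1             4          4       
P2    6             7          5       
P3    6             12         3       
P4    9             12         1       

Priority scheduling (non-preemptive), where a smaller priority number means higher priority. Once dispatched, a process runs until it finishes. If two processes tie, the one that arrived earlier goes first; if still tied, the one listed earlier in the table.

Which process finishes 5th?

Gantt: | P0 0-8 | P3 8-20 | P4 20-32 | P1 32-36 | P2 36-43 |
Completion: P0=8  P1=36  P2=43  P3=20  P4=32
Finish order: P0 → P3 → P4 → P1 → P2

P2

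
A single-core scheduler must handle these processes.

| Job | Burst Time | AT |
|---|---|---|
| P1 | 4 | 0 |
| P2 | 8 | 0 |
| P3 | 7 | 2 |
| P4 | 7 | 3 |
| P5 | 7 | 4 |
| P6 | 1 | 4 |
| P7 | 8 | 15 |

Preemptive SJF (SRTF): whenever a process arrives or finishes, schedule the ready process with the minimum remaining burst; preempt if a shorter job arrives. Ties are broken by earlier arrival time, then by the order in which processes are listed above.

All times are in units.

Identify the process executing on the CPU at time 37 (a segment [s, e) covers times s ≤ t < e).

P7

Timeline: | P1 0-4 | P6 4-5 | P3 5-12 | P4 12-19 | P5 19-26 | P2 26-34 | P7 34-42 |
Completion: P1=4  P2=34  P3=12  P4=19  P5=26  P6=5  P7=42
Turnaround (C−A): P1=4  P2=34  P3=10  P4=16  P5=22  P6=1  P7=27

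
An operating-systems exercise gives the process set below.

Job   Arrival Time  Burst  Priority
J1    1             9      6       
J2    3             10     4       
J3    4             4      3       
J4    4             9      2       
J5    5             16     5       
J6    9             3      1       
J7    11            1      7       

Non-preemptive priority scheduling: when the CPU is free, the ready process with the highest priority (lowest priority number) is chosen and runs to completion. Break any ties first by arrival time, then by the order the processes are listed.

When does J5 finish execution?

52

Gantt: | idle 0-1 | J1 1-10 | J6 10-13 | J4 13-22 | J3 22-26 | J2 26-36 | J5 36-52 | J7 52-53 |
Completion: J1=10  J2=36  J3=26  J4=22  J5=52  J6=13  J7=53
Turnaround (C−A): J1=9  J2=33  J3=22  J4=18  J5=47  J6=4  J7=42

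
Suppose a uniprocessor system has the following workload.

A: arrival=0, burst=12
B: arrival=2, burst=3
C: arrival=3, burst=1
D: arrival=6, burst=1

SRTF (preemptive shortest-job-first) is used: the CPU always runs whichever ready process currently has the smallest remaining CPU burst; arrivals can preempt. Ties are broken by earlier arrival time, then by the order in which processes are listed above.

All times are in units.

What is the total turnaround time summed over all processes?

Schedule: | A 0-2 | B 2-3 | C 3-4 | B 4-6 | D 6-7 | A 7-17 |
Completion: A=17  B=6  C=4  D=7
Turnaround (C−A): A=17  B=4  C=1  D=1
Turnaround = completion − arrival: A=17, B=4, C=1, D=1
Total turnaround = 17 + 4 + 1 + 1 = 23

23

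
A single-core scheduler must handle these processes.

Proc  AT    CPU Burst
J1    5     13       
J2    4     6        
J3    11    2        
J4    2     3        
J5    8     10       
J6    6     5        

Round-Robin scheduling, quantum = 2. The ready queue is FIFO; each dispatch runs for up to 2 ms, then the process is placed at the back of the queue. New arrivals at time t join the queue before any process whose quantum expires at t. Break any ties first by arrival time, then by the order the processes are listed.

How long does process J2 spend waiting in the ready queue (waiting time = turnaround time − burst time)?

13

Schedule: | idle 0-2 | J4 2-4 | J2 4-6 | J4 6-7 | J1 7-9 | J6 9-11 | J2 11-13 | J5 13-15 | J1 15-17 | J3 17-19 | J6 19-21 | J2 21-23 | J5 23-25 | J1 25-27 | J6 27-28 | J5 28-30 | J1 30-32 | J5 32-34 | J1 34-36 | J5 36-38 | J1 38-41 |
Completion: J1=41  J2=23  J3=19  J4=7  J5=38  J6=28
Waiting(J2) = turnaround − burst = 19 − 6 = 13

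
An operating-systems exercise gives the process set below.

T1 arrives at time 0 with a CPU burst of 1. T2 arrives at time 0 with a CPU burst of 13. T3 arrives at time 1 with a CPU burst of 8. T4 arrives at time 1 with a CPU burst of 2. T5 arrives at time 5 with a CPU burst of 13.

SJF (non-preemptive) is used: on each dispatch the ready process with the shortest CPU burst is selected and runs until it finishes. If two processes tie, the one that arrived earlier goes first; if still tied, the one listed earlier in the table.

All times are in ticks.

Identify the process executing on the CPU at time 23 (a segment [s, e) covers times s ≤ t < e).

Schedule: | T1 0-1 | T4 1-3 | T3 3-11 | T2 11-24 | T5 24-37 |
Completion: T1=1  T2=24  T3=11  T4=3  T5=37

T2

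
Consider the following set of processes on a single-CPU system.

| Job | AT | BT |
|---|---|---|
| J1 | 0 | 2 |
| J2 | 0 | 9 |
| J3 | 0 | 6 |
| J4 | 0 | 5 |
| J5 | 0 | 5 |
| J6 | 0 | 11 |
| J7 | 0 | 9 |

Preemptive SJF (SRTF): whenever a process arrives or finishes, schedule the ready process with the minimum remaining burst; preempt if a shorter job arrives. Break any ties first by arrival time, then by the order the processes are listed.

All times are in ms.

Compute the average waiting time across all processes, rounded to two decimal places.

Schedule: | J1 0-2 | J4 2-7 | J5 7-12 | J3 12-18 | J2 18-27 | J7 27-36 | J6 36-47 |
Completion: J1=2  J2=27  J3=18  J4=7  J5=12  J6=47  J7=36
Waiting times: J1=0, J2=18, J3=12, J4=2, J5=7, J6=36, J7=27
Average waiting = (0+18+12+2+7+36+27) / 7 = 102/7 = 14.57

14.57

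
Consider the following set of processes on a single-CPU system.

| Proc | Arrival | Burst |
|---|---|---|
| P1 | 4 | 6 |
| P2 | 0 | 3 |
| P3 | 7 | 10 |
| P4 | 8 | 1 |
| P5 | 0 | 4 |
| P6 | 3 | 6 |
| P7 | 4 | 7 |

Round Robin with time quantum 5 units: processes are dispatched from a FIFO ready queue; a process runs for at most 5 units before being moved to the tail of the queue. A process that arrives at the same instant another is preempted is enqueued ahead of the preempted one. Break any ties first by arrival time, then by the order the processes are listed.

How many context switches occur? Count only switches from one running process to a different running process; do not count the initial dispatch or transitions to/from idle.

10

Schedule: | P2 0-3 | P5 3-7 | P6 7-12 | P1 12-17 | P7 17-22 | P3 22-27 | P4 27-28 | P6 28-29 | P1 29-30 | P7 30-32 | P3 32-37 |
Completion: P1=30  P2=3  P3=37  P4=28  P5=7  P6=29  P7=32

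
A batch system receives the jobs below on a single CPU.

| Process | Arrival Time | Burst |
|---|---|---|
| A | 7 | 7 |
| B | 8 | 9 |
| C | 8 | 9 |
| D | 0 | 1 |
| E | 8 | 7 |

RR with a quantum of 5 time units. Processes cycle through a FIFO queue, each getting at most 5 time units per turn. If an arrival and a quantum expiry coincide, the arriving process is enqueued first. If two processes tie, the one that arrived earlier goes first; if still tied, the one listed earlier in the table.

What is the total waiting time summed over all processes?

75

Timeline: | D 0-1 | idle 1-7 | A 7-12 | B 12-17 | C 17-22 | E 22-27 | A 27-29 | B 29-33 | C 33-37 | E 37-39 |
Completion: A=29  B=33  C=37  D=1  E=39
Turnaround (C−A): A=22  B=25  C=29  D=1  E=31
Waiting = turnaround − burst: A=15, B=16, C=20, D=0, E=24
Total waiting = 15 + 16 + 20 + 0 + 24 = 75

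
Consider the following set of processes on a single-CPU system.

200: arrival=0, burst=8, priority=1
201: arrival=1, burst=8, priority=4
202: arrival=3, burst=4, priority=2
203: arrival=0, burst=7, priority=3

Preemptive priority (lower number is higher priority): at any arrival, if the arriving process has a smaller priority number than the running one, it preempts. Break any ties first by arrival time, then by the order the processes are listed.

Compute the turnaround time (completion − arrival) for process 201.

Schedule: | 200 0-8 | 202 8-12 | 203 12-19 | 201 19-27 |
Completion: 200=8  201=27  202=12  203=19
Turnaround (C−A): 200=8  201=26  202=9  203=19
Turnaround(201) = completion − arrival = 27 − 1 = 26

26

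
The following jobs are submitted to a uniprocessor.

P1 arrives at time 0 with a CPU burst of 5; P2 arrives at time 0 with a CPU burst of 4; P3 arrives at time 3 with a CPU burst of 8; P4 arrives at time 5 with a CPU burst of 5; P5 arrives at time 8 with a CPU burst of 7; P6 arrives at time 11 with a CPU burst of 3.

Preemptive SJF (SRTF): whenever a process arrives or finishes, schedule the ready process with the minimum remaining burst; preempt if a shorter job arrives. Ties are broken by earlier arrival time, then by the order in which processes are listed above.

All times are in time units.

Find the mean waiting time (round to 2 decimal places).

Schedule: | P2 0-4 | P1 4-9 | P4 9-14 | P6 14-17 | P5 17-24 | P3 24-32 |
Completion: P1=9  P2=4  P3=32  P4=14  P5=24  P6=17
Waiting times: P1=4, P2=0, P3=21, P4=4, P5=9, P6=3
Average waiting = (4+0+21+4+9+3) / 6 = 41/6 = 6.83

6.83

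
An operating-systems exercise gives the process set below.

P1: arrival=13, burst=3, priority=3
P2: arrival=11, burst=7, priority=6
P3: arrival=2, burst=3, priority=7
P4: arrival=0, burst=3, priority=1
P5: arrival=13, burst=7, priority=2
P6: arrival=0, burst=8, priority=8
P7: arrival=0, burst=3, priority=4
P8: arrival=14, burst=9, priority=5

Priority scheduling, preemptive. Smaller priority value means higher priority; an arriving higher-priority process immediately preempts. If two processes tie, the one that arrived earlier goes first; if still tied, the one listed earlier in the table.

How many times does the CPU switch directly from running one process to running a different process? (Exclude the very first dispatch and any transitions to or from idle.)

Timeline: | P4 0-3 | P7 3-6 | P3 6-9 | P6 9-11 | P2 11-13 | P5 13-20 | P1 20-23 | P8 23-32 | P2 32-37 | P6 37-43 |
Completion: P1=23  P2=37  P3=9  P4=3  P5=20  P6=43  P7=6  P8=32
Turnaround (C−A): P1=10  P2=26  P3=7  P4=3  P5=7  P6=43  P7=6  P8=18

9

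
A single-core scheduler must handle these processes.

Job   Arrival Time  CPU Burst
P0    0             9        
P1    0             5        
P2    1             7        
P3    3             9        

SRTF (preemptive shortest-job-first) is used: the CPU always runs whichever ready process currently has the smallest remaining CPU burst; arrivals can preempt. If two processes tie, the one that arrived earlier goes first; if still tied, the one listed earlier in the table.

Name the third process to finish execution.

P0

Timeline: | P1 0-5 | P2 5-12 | P0 12-21 | P3 21-30 |
Completion: P0=21  P1=5  P2=12  P3=30
Turnaround (C−A): P0=21  P1=5  P2=11  P3=27
Finish order: P1 → P2 → P0 → P3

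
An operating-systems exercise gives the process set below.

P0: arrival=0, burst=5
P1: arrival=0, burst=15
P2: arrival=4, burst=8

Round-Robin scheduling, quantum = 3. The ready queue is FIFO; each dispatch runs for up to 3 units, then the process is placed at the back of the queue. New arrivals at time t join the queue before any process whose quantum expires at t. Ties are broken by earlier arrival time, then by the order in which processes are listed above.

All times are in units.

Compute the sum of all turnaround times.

54

Timeline: | P0 0-3 | P1 3-6 | P0 6-8 | P2 8-11 | P1 11-14 | P2 14-17 | P1 17-20 | P2 20-22 | P1 22-28 |
Completion: P0=8  P1=28  P2=22
Turnaround (C−A): P0=8  P1=28  P2=18
Turnaround = completion − arrival: P0=8, P1=28, P2=18
Total turnaround = 8 + 28 + 18 = 54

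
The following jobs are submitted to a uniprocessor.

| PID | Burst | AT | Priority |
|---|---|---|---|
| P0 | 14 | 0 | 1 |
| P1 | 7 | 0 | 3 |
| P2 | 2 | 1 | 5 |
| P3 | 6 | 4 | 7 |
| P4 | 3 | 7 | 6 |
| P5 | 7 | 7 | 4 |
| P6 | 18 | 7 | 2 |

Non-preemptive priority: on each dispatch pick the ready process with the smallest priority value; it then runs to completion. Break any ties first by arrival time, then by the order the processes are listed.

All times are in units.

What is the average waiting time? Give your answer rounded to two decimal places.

29.14

Schedule: | P0 0-14 | P6 14-32 | P1 32-39 | P5 39-46 | P2 46-48 | P4 48-51 | P3 51-57 |
Completion: P0=14  P1=39  P2=48  P3=57  P4=51  P5=46  P6=32
Turnaround (C−A): P0=14  P1=39  P2=47  P3=53  P4=44  P5=39  P6=25
Waiting times: P0=0, P1=32, P2=45, P3=47, P4=41, P5=32, P6=7
Average waiting = (0+32+45+47+41+32+7) / 7 = 204/7 = 29.14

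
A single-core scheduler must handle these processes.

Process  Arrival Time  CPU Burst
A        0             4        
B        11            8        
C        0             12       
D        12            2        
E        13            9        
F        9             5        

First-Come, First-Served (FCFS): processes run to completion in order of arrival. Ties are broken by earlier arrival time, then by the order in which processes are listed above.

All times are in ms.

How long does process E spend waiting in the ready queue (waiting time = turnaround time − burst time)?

Timeline: | A 0-4 | C 4-16 | F 16-21 | B 21-29 | D 29-31 | E 31-40 |
Completion: A=4  B=29  C=16  D=31  E=40  F=21
Turnaround (C−A): A=4  B=18  C=16  D=19  E=27  F=12
Waiting(E) = turnaround − burst = 27 − 9 = 18

18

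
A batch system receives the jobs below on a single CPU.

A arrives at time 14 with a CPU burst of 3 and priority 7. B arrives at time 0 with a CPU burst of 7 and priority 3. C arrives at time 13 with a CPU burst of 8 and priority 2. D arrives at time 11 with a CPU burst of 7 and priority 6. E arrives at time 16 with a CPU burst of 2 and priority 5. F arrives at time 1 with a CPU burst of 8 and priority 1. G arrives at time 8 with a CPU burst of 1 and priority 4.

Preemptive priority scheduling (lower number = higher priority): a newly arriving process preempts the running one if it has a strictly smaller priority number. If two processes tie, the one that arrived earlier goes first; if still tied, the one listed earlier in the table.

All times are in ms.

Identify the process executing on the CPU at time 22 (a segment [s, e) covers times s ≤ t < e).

B

Schedule: | B 0-1 | F 1-9 | B 9-13 | C 13-21 | B 21-23 | G 23-24 | E 24-26 | D 26-33 | A 33-36 |
Completion: A=36  B=23  C=21  D=33  E=26  F=9  G=24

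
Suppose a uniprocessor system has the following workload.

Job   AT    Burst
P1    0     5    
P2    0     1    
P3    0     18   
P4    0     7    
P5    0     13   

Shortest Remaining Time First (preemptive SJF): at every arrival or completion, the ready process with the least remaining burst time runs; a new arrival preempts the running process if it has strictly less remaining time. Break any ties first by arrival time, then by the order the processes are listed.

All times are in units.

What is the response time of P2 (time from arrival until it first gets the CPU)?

0

Gantt: | P2 0-1 | P1 1-6 | P4 6-13 | P5 13-26 | P3 26-44 |
Completion: P1=6  P2=1  P3=44  P4=13  P5=26
Response(P2) = first start − arrival = 0 − 0 = 0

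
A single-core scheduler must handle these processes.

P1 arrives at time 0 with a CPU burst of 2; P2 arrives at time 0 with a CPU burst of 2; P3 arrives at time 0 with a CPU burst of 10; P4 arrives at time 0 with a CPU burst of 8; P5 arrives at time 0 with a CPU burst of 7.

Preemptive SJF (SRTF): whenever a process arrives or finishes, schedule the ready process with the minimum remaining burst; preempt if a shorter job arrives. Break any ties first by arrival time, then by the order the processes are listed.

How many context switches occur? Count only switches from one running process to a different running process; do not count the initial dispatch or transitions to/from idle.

Timeline: | P1 0-2 | P2 2-4 | P5 4-11 | P4 11-19 | P3 19-29 |
Completion: P1=2  P2=4  P3=29  P4=19  P5=11

4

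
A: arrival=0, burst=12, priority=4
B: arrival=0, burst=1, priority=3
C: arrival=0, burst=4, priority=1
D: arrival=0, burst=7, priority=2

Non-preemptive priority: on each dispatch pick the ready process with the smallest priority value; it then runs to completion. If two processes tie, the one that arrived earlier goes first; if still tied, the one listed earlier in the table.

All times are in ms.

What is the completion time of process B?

Timeline: | C 0-4 | D 4-11 | B 11-12 | A 12-24 |
Completion: A=24  B=12  C=4  D=11

12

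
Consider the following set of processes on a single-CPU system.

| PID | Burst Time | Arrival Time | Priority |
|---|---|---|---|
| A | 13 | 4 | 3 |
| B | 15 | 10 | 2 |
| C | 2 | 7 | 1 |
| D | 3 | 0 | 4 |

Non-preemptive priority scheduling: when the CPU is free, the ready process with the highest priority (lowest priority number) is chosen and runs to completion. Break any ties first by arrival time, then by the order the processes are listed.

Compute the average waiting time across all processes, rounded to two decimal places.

Timeline: | D 0-3 | idle 3-4 | A 4-17 | C 17-19 | B 19-34 |
Completion: A=17  B=34  C=19  D=3
Turnaround (C−A): A=13  B=24  C=12  D=3
Waiting times: A=0, B=9, C=10, D=0
Average waiting = (0+9+10+0) / 4 = 19/4 = 4.75

4.75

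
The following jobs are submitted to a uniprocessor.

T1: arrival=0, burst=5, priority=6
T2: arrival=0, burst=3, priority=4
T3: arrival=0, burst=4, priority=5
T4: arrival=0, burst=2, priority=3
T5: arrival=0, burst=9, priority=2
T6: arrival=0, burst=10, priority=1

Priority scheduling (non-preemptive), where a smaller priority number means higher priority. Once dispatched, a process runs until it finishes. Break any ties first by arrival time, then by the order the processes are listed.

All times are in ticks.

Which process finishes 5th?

Gantt: | T6 0-10 | T5 10-19 | T4 19-21 | T2 21-24 | T3 24-28 | T1 28-33 |
Completion: T1=33  T2=24  T3=28  T4=21  T5=19  T6=10
Finish order: T6 → T5 → T4 → T2 → T3 → T1

T3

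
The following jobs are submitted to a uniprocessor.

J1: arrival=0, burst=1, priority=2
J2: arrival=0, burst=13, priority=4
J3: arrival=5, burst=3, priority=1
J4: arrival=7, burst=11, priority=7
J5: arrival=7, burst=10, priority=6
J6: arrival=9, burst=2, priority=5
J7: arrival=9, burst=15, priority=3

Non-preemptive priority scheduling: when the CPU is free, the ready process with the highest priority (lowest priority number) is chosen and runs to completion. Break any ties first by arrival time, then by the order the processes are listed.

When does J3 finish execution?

Timeline: | J1 0-1 | J2 1-14 | J3 14-17 | J7 17-32 | J6 32-34 | J5 34-44 | J4 44-55 |
Completion: J1=1  J2=14  J3=17  J4=55  J5=44  J6=34  J7=32

17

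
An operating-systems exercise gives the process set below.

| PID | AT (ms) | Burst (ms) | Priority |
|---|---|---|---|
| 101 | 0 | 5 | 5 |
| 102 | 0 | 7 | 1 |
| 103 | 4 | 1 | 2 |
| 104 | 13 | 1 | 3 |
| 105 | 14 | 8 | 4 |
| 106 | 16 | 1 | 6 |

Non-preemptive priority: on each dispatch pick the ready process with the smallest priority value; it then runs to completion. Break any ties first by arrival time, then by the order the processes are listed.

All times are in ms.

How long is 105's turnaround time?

Schedule: | 102 0-7 | 103 7-8 | 101 8-13 | 104 13-14 | 105 14-22 | 106 22-23 |
Completion: 101=13  102=7  103=8  104=14  105=22  106=23
Turnaround(105) = completion − arrival = 22 − 14 = 8

8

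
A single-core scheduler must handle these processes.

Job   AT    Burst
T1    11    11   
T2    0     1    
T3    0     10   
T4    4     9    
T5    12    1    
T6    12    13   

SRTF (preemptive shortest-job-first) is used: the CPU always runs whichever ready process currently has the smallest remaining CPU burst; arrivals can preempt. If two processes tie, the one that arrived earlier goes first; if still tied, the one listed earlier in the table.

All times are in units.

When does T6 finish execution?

Timeline: | T2 0-1 | T3 1-11 | T4 11-12 | T5 12-13 | T4 13-21 | T1 21-32 | T6 32-45 |
Completion: T1=32  T2=1  T3=11  T4=21  T5=13  T6=45
Turnaround (C−A): T1=21  T2=1  T3=11  T4=17  T5=1  T6=33

45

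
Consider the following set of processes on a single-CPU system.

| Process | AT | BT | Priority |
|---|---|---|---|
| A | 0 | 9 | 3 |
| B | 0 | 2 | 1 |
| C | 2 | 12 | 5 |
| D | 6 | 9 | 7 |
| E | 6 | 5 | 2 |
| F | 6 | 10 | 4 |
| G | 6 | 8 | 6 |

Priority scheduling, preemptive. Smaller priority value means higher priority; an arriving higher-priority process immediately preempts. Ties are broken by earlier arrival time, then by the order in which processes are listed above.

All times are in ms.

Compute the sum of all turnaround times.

Timeline: | B 0-2 | A 2-6 | E 6-11 | A 11-16 | F 16-26 | C 26-38 | G 38-46 | D 46-55 |
Completion: A=16  B=2  C=38  D=55  E=11  F=26  G=46
Turnaround = completion − arrival: A=16, B=2, C=36, D=49, E=5, F=20, G=40
Total turnaround = 16 + 2 + 36 + 49 + 5 + 20 + 40 = 168

168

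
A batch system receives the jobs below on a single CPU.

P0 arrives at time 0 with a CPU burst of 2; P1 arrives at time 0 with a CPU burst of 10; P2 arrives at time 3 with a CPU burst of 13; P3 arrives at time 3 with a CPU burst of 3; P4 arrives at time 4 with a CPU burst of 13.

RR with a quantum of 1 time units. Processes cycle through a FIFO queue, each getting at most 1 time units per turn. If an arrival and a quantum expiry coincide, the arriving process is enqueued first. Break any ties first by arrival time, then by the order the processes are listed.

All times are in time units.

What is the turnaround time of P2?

Timeline: | P0 0-1 | P1 1-2 | P0 2-3 | P1 3-4 | P2 4-5 | P3 5-6 | P4 6-7 | P1 7-8 | P2 8-9 | P3 9-10 | P4 10-11 | P1 11-12 | P2 12-13 | P3 13-14 | P4 14-15 | P1 15-16 | P2 16-17 | P4 17-18 | P1 18-19 | P2 19-20 | P4 20-21 | P1 21-22 | P2 22-23 | P4 23-24 | P1 24-25 | P2 25-26 | P4 26-27 | P1 27-28 | P2 28-29 | P4 29-30 | P1 30-31 | P2 31-32 | P4 32-33 | P2 33-34 | P4 34-35 | P2 35-36 | P4 36-37 | P2 37-38 | P4 38-39 | P2 39-40 | P4 40-41 |
Completion: P0=3  P1=31  P2=40  P3=14  P4=41
Turnaround (C−A): P0=3  P1=31  P2=37  P3=11  P4=37
Turnaround(P2) = completion − arrival = 40 − 3 = 37

37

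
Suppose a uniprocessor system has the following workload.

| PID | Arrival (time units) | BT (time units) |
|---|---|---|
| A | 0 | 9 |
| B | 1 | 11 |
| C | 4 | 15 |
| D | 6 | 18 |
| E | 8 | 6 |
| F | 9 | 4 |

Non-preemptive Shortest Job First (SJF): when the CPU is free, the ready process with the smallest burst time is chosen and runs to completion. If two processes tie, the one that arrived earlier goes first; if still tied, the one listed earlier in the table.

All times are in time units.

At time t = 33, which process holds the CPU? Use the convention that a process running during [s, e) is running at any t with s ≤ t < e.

C

Timeline: | A 0-9 | F 9-13 | E 13-19 | B 19-30 | C 30-45 | D 45-63 |
Completion: A=9  B=30  C=45  D=63  E=19  F=13
Turnaround (C−A): A=9  B=29  C=41  D=57  E=11  F=4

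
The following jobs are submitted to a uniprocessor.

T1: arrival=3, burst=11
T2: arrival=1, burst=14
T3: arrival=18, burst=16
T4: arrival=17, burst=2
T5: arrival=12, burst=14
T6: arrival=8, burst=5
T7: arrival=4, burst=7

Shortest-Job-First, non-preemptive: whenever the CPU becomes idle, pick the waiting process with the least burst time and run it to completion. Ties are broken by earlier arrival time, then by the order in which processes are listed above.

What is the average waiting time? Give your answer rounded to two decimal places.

Gantt: | idle 0-1 | T2 1-15 | T6 15-20 | T4 20-22 | T7 22-29 | T1 29-40 | T5 40-54 | T3 54-70 |
Completion: T1=40  T2=15  T3=70  T4=22  T5=54  T6=20  T7=29
Waiting times: T1=26, T2=0, T3=36, T4=3, T5=28, T6=7, T7=18
Average waiting = (26+0+36+3+28+7+18) / 7 = 118/7 = 16.86

16.86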